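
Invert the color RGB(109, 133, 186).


Invert: (255-R, 255-G, 255-B)
R: 255-109 = 146
G: 255-133 = 122
B: 255-186 = 69
= RGB(146, 122, 69)


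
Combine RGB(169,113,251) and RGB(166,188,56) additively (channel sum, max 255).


Additive: each channel = min(255, C₁+C₂)
R: 169+166 = 335 → 255
G: 113+188 = 301 → 255
B: 251+56 = 307 → 255
= RGB(255, 255, 255)


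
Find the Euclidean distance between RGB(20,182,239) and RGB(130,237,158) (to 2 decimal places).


d = √[(R₁-R₂)² + (G₁-G₂)² + (B₁-B₂)²]
d = √[(20-130)² + (182-237)² + (239-158)²]
d = √[12100 + 3025 + 6561]
d = √21686
d ≈ 147.26


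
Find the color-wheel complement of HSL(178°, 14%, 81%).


Complement = opposite side of color wheel = hue + 180°
H' = (178 + 180) mod 360 = 358°
S and L unchanged.
= HSL(358°, 14%, 81%)


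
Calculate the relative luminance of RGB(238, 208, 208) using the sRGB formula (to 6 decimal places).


Linearize each channel (sRGB transfer function): c = v/255; c_lin = c/12.92 if c ≤ 0.04045, else ((c+0.055)/1.055)^2.4
  R: 238/255 ≈ 0.933333 > 0.04045 → ((0.933333+0.055)/1.055)^2.4 ≈ 0.854993
  G: 208/255 ≈ 0.815686 > 0.04045 → ((0.815686+0.055)/1.055)^2.4 ≈ 0.630757
  B: 208/255 ≈ 0.815686 > 0.04045 → ((0.815686+0.055)/1.055)^2.4 ≈ 0.630757
R_lin = 0.854993, G_lin = 0.630757, B_lin = 0.630757
L = 0.2126×R + 0.7152×G + 0.0722×B
L = 0.2126×0.854993 + 0.7152×0.630757 + 0.0722×0.630757
L ≈ 0.678430


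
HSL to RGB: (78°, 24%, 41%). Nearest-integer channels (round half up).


H=78°, S=0.24, L=0.41
C = (1-|2L-1|)×S = (1-|-0.18|)×0.24 = 0.1968
H' = H/60 = 78/60 ≈ 1.3000; X = C×(1-|H' mod 2 - 1|) = 0.13776
m = L - C/2 = 0.41 - 0.0984 = 0.3116
Sector ⌊H'⌋ = 1 → (R',G',B') = (0.13776, 0.1968, 0.0)
RGB = ((R'+m)×255, (G'+m)×255, (B'+m)×255) = (114.5868, 129.642, 79.458)
Round half up → RGB(115, 130, 79)


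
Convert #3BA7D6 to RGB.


3B → 59 (R)
A7 → 167 (G)
D6 → 214 (B)
= RGB(59, 167, 214)


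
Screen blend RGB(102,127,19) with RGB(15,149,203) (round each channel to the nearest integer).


Screen: C = 255 - (255-A)×(255-B)/255, rounded to nearest integer
R: 255 - (255-102)×(255-15)/255 = 255 - 36720/255 ≈ 255 - 144.000 = 111.000 → 111
G: 255 - (255-127)×(255-149)/255 = 255 - 13568/255 ≈ 255 - 53.208 = 201.792 → 202
B: 255 - (255-19)×(255-203)/255 = 255 - 12272/255 ≈ 255 - 48.125 = 206.875 → 207
= RGB(111, 202, 207)


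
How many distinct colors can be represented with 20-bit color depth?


Colors = 2^bits = 2^20
= 1,048,576 colors


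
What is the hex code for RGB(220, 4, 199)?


R = 220 → DC (hex)
G = 4 → 04 (hex)
B = 199 → C7 (hex)
Hex = #DC04C7


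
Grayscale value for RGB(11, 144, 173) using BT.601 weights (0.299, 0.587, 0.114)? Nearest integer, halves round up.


Gray = 0.299×R + 0.587×G + 0.114×B
Gray = 0.299×11 + 0.587×144 + 0.114×173
Gray = 3.289 + 84.528 + 19.722
Gray = 107.539 → round half up → 108
Gray = 108


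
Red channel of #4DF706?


Color: #4DF706
R = 4D = 77
G = F7 = 247
B = 06 = 6
Red = 77


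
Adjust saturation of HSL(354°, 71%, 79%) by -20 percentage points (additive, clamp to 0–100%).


Original S = 71%
Adjustment = -20 percentage points
New S = 71 + (-20) = 51
Clamp to [0, 100] → 51
= HSL(354°, 51%, 79%)


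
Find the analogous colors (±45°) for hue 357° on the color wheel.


Base hue: 357°
Left analog: (357 - 45) mod 360 = 312°
Right analog: (357 + 45) mod 360 = 42°
Analogous hues = 312° and 42°


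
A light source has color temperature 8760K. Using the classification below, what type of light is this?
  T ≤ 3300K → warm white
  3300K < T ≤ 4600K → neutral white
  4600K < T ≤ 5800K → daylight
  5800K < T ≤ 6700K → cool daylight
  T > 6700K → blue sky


Temperature: 8760K
8760K > 6700K → blue sky
Classification: blue sky


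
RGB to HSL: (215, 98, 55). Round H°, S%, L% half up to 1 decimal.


Normalize: R'=215/255≈0.8431, G'=98/255≈0.3843, B'=55/255≈0.2157
Max=215/255, Min=55/255, Δ=Max-Min=160/255
L = (Max+Min)/2 = (215+55)/510 = 270/510 = 0.52941… → L = 52.9%
L > 0.5 → S = Δ/(2-Max-Min) = 160/(510-215-55) = 160/240 = 0.66666… → S = 66.7%
(the 1/255 factors cancel in S and H, so raw channel differences can be used)
Max is R' → H = 60 × (((G-B)/Δ) mod 6) = 60 × (((98-55)/160) mod 6)
  43/160 = 0.2687…
  H = 60 × 0.2687… = 16.125° → H = 16.1°
= HSL(16.1°, 66.7%, 52.9%)


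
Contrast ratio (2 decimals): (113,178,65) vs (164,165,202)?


Linearize each sRGB channel c=v/255: c/12.92 if c ≤ 0.04045 else ((c+0.055)/1.055)^2.4
L = 0.2126×R_lin + 0.7152×G_lin + 0.0722×B_lin
Color 1 (113,178,65):
  R=113: 113/255≈0.4431 > 0.04045 → ((0.4431+0.055)/1.055)^2.4 ≈ 0.16513
  G=178: 178/255≈0.6980 > 0.04045 → ((0.6980+0.055)/1.055)^2.4 ≈ 0.44520
  B=65: 65/255≈0.2549 > 0.04045 → ((0.2549+0.055)/1.055)^2.4 ≈ 0.05286
  L1 = 0.2126×0.16513 + 0.7152×0.44520 + 0.0722×0.05286 ≈ 0.35733
Color 2 (164,165,202):
  R=164: 164/255≈0.6431 > 0.04045 → ((0.6431+0.055)/1.055)^2.4 ≈ 0.37124
  G=165: 165/255≈0.6471 > 0.04045 → ((0.6471+0.055)/1.055)^2.4 ≈ 0.37626
  B=202: 202/255≈0.7922 > 0.04045 → ((0.7922+0.055)/1.055)^2.4 ≈ 0.59062
  L2 = 0.2126×0.37124 + 0.7152×0.37626 + 0.0722×0.59062 ≈ 0.39067
Lighter = 0.39067, Darker = 0.35733
Ratio = (L_lighter + 0.05) / (L_darker + 0.05)
Ratio = (0.39067 + 0.05) / (0.35733 + 0.05) = 0.44067 / 0.40733 ≈ 1.0818
Ratio ≈ 1.08:1


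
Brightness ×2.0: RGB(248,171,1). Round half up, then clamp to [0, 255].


Multiply each channel by 2.0, round half up, clamp to [0, 255]
R: 248×2.0 = 496 → clamp → 255
G: 171×2.0 = 342 → clamp → 255
B: 1×2.0 = 2
= RGB(255, 255, 2)


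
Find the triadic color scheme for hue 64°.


Triadic: equally spaced at 120° intervals
H1 = 64°
H2 = (64 + 120) mod 360 = 184°
H3 = (64 + 240) mod 360 = 304°
Triadic = 64°, 184°, 304°


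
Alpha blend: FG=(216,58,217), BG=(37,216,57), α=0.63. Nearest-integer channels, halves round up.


C = α×F + (1-α)×B, with 1-α = 0.37
R: 0.63×216 + 0.37×37 = 136.08 + 13.69 = 149.77 → 150
G: 0.63×58 + 0.37×216 = 36.54 + 79.92 = 116.46 → 116
B: 0.63×217 + 0.37×57 = 136.71 + 21.09 = 157.80 → 158
= RGB(150, 116, 158)


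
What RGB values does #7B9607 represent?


7B → 123 (R)
96 → 150 (G)
07 → 7 (B)
= RGB(123, 150, 7)


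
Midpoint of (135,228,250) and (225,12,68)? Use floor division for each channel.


Midpoint: each channel = ⌊(C₁+C₂)/2⌋
R: ⌊(135+225)/2⌋ = 180
G: ⌊(228+12)/2⌋ = 120
B: ⌊(250+68)/2⌋ = 159
= RGB(180, 120, 159)


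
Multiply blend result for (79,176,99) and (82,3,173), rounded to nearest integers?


Multiply: C = A×B/255, rounded to nearest integer
R: 79×82/255 = 6478/255 ≈ 25.404 → 25
G: 176×3/255 = 528/255 ≈ 2.071 → 2
B: 99×173/255 = 17127/255 ≈ 67.165 → 67
= RGB(25, 2, 67)


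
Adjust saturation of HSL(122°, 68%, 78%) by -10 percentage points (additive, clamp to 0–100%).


Original S = 68%
Adjustment = -10 percentage points
New S = 68 + (-10) = 58
Clamp to [0, 100] → 58
= HSL(122°, 58%, 78%)


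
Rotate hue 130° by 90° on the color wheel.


New hue = (H + rotation) mod 360
New hue = (130 + 90) mod 360
= 220 mod 360
= 220°


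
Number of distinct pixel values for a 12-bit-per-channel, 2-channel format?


Total bits = 12 bits/channel × 2 channels = 24 bits
Distinct pixel values = 2^24
= 16,777,216 pixel values


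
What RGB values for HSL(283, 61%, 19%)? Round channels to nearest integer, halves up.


H=283°, S=0.61, L=0.19
C = (1-|2L-1|)×S = (1-|-0.62|)×0.61 = 0.2318
H' = H/60 = 283/60 ≈ 4.7167; X = C×(1-|H' mod 2 - 1|) ≈ 0.1661
m = L - C/2 = 0.19 - 0.1159 = 0.0741
Sector ⌊H'⌋ = 4 → (R',G',B') = (≈0.1661, 0.0, 0.2318)
RGB = ((R'+m)×255, (G'+m)×255, (B'+m)×255) = (61.25695, 18.8955, 78.0045)
Round half up → RGB(61, 19, 78)


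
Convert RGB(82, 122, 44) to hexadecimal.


R = 82 → 52 (hex)
G = 122 → 7A (hex)
B = 44 → 2C (hex)
Hex = #527A2C


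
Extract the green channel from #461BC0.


Color: #461BC0
R = 46 = 70
G = 1B = 27
B = C0 = 192
Green = 27


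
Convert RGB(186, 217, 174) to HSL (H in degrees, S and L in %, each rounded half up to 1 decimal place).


Normalize: R'=186/255≈0.7294, G'=217/255≈0.8510, B'=174/255≈0.6824
Max=217/255, Min=174/255, Δ=Max-Min=43/255
L = (Max+Min)/2 = (217+174)/510 = 391/510 = 0.76666… → L = 76.7%
L > 0.5 → S = Δ/(2-Max-Min) = 43/(510-217-174) = 43/119 = 0.36134… → S = 36.1%
(the 1/255 factors cancel in S and H, so raw channel differences can be used)
Max is G' → H = 60 × ((B-R)/Δ + 2) = 60 × ((174-186)/43 + 2)
  -12/43 + 2 = -0.2790… + 2 = 1.7209…
  H = 60 × 1.7209… = 103.255…° → H = 103.3°
= HSL(103.3°, 36.1%, 76.7%)


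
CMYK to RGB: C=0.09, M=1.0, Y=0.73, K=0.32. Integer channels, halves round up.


R = 255 × (1-C) × (1-K) = 255 × 0.91 × 0.68 = 157.794 → 158
G = 255 × (1-M) × (1-K) = 255 × 0.00 × 0.68 = 0
B = 255 × (1-Y) × (1-K) = 255 × 0.27 × 0.68 = 46.818 → 47
= RGB(158, 0, 47)


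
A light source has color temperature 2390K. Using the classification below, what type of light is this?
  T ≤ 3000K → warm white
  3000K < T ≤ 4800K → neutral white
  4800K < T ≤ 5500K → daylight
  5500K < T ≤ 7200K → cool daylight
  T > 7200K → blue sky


Temperature: 2390K
2390K ≤ 3000K → warm white
Classification: warm white


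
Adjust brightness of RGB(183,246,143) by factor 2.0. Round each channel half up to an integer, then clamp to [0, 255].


Multiply each channel by 2.0, round half up, clamp to [0, 255]
R: 183×2.0 = 366 → clamp → 255
G: 246×2.0 = 492 → clamp → 255
B: 143×2.0 = 286 → clamp → 255
= RGB(255, 255, 255)


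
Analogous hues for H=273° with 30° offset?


Base hue: 273°
Left analog: (273 - 30) mod 360 = 243°
Right analog: (273 + 30) mod 360 = 303°
Analogous hues = 243° and 303°


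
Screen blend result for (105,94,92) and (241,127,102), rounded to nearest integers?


Screen: C = 255 - (255-A)×(255-B)/255, rounded to nearest integer
R: 255 - (255-105)×(255-241)/255 = 255 - 2100/255 ≈ 255 - 8.235 = 246.765 → 247
G: 255 - (255-94)×(255-127)/255 = 255 - 20608/255 ≈ 255 - 80.816 = 174.184 → 174
B: 255 - (255-92)×(255-102)/255 = 255 - 24939/255 ≈ 255 - 97.800 = 157.200 → 157
= RGB(247, 174, 157)


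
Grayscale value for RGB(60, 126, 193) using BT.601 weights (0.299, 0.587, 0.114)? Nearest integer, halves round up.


Gray = 0.299×R + 0.587×G + 0.114×B
Gray = 0.299×60 + 0.587×126 + 0.114×193
Gray = 17.940 + 73.962 + 22.002
Gray = 113.904 → round half up → 114
Gray = 114


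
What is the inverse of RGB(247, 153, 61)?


Invert: (255-R, 255-G, 255-B)
R: 255-247 = 8
G: 255-153 = 102
B: 255-61 = 194
= RGB(8, 102, 194)


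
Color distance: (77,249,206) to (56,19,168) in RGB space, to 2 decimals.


d = √[(R₁-R₂)² + (G₁-G₂)² + (B₁-B₂)²]
d = √[(77-56)² + (249-19)² + (206-168)²]
d = √[441 + 52900 + 1444]
d = √54785
d ≈ 234.06


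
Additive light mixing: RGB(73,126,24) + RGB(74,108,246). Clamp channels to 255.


Additive: each channel = min(255, C₁+C₂)
R: 73+74 = 147 → 147
G: 126+108 = 234 → 234
B: 24+246 = 270 → 255
= RGB(147, 234, 255)


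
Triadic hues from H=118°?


Triadic: equally spaced at 120° intervals
H1 = 118°
H2 = (118 + 120) mod 360 = 238°
H3 = (118 + 240) mod 360 = 358°
Triadic = 118°, 238°, 358°


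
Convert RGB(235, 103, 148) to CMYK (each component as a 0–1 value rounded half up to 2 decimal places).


R'=235/255≈0.9216, G'=103/255≈0.4039, B'=148/255≈0.5804
K = 1 - max(R',G',B') = 1 - 235/255 = 20/255 = 0.07843… → 0.08
(1-R'-K)/(1-K) simplifies to (max-R)/max with max = 235:
C = (235-235)/235 = 0/235 = 0 → 0.00
M = (235-103)/235 = 132/235 = 0.56170… → 0.56
Y = (235-148)/235 = 87/235 = 0.37021… → 0.37
= CMYK(0.00, 0.56, 0.37, 0.08)


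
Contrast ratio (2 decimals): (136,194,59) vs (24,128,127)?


Linearize each sRGB channel c=v/255: c/12.92 if c ≤ 0.04045 else ((c+0.055)/1.055)^2.4
L = 0.2126×R_lin + 0.7152×G_lin + 0.0722×B_lin
Color 1 (136,194,59):
  R=136: 136/255≈0.5333 > 0.04045 → ((0.5333+0.055)/1.055)^2.4 ≈ 0.24620
  G=194: 194/255≈0.7608 > 0.04045 → ((0.7608+0.055)/1.055)^2.4 ≈ 0.53948
  B=59: 59/255≈0.2314 > 0.04045 → ((0.2314+0.055)/1.055)^2.4 ≈ 0.04374
  L1 = 0.2126×0.24620 + 0.7152×0.53948 + 0.0722×0.04374 ≈ 0.44134
Color 2 (24,128,127):
  R=24: 24/255≈0.0941 > 0.04045 → ((0.0941+0.055)/1.055)^2.4 ≈ 0.00913
  G=128: 128/255≈0.5020 > 0.04045 → ((0.5020+0.055)/1.055)^2.4 ≈ 0.21586
  B=127: 127/255≈0.4980 > 0.04045 → ((0.4980+0.055)/1.055)^2.4 ≈ 0.21223
  L2 = 0.2126×0.00913 + 0.7152×0.21586 + 0.0722×0.21223 ≈ 0.17165
Lighter = 0.44134, Darker = 0.17165
Ratio = (L_lighter + 0.05) / (L_darker + 0.05)
Ratio = (0.44134 + 0.05) / (0.17165 + 0.05) = 0.49134 / 0.22165 ≈ 2.2167
Ratio ≈ 2.22:1


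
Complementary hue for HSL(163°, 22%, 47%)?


Complement = opposite side of color wheel = hue + 180°
H' = (163 + 180) mod 360 = 343°
S and L unchanged.
= HSL(343°, 22%, 47%)


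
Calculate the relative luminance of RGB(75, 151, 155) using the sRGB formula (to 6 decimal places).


Linearize each channel (sRGB transfer function): c = v/255; c_lin = c/12.92 if c ≤ 0.04045, else ((c+0.055)/1.055)^2.4
  R: 75/255 ≈ 0.294118 > 0.04045 → ((0.294118+0.055)/1.055)^2.4 ≈ 0.070360
  G: 151/255 ≈ 0.592157 > 0.04045 → ((0.592157+0.055)/1.055)^2.4 ≈ 0.309469
  B: 155/255 ≈ 0.607843 > 0.04045 → ((0.607843+0.055)/1.055)^2.4 ≈ 0.327778
R_lin = 0.070360, G_lin = 0.309469, B_lin = 0.327778
L = 0.2126×R + 0.7152×G + 0.0722×B
L = 0.2126×0.070360 + 0.7152×0.309469 + 0.0722×0.327778
L ≈ 0.259956


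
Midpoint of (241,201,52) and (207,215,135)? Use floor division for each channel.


Midpoint: each channel = ⌊(C₁+C₂)/2⌋
R: ⌊(241+207)/2⌋ = 224
G: ⌊(201+215)/2⌋ = 208
B: ⌊(52+135)/2⌋ = 93
= RGB(224, 208, 93)


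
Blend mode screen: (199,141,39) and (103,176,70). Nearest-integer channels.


Screen: C = 255 - (255-A)×(255-B)/255, rounded to nearest integer
R: 255 - (255-199)×(255-103)/255 = 255 - 8512/255 ≈ 255 - 33.380 = 221.620 → 222
G: 255 - (255-141)×(255-176)/255 = 255 - 9006/255 ≈ 255 - 35.318 = 219.682 → 220
B: 255 - (255-39)×(255-70)/255 = 255 - 39960/255 ≈ 255 - 156.706 = 98.294 → 98
= RGB(222, 220, 98)


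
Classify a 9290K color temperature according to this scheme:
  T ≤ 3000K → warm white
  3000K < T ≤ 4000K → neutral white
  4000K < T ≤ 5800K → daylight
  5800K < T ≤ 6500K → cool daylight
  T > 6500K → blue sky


Temperature: 9290K
9290K > 6500K → blue sky
Classification: blue sky


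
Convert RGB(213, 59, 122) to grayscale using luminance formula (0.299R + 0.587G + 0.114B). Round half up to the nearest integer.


Gray = 0.299×R + 0.587×G + 0.114×B
Gray = 0.299×213 + 0.587×59 + 0.114×122
Gray = 63.687 + 34.633 + 13.908
Gray = 112.228 → round half up → 112
Gray = 112


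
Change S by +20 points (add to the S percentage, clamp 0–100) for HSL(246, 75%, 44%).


Original S = 75%
Adjustment = +20 percentage points
New S = 75 + (20) = 95
Clamp to [0, 100] → 95
= HSL(246°, 95%, 44%)


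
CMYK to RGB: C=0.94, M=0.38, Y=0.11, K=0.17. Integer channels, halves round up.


R = 255 × (1-C) × (1-K) = 255 × 0.06 × 0.83 = 12.699 → 13
G = 255 × (1-M) × (1-K) = 255 × 0.62 × 0.83 = 131.223 → 131
B = 255 × (1-Y) × (1-K) = 255 × 0.89 × 0.83 = 188.3685 → 188
= RGB(13, 131, 188)


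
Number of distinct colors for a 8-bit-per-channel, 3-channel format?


Total bits = 8 bits/channel × 3 channels = 24 bits
Distinct colors = 2^24
= 16,777,216 colors


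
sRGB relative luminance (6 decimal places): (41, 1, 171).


Linearize each channel (sRGB transfer function): c = v/255; c_lin = c/12.92 if c ≤ 0.04045, else ((c+0.055)/1.055)^2.4
  R: 41/255 ≈ 0.160784 > 0.04045 → ((0.160784+0.055)/1.055)^2.4 ≈ 0.022174
  G: 1/255 ≈ 0.003922 ≤ 0.04045 → 0.003922/12.92 ≈ 0.000304
  B: 171/255 ≈ 0.670588 > 0.04045 → ((0.670588+0.055)/1.055)^2.4 ≈ 0.407240
R_lin = 0.022174, G_lin = 0.000304, B_lin = 0.407240
L = 0.2126×R + 0.7152×G + 0.0722×B
L = 0.2126×0.022174 + 0.7152×0.000304 + 0.0722×0.407240
L ≈ 0.034334


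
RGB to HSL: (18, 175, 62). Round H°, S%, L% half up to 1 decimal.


Normalize: R'=18/255≈0.0706, G'=175/255≈0.6863, B'=62/255≈0.2431
Max=175/255, Min=18/255, Δ=Max-Min=157/255
L = (Max+Min)/2 = (175+18)/510 = 193/510 = 0.37843… → L = 37.8%
L ≤ 0.5 → S = Δ/(Max+Min) = 157/(175+18) = 157/193 = 0.81347… → S = 81.3%
(the 1/255 factors cancel in S and H, so raw channel differences can be used)
Max is G' → H = 60 × ((B-R)/Δ + 2) = 60 × ((62-18)/157 + 2)
  44/157 + 2 = 0.2802… + 2 = 2.2802…
  H = 60 × 2.2802… = 136.815…° → H = 136.8°
= HSL(136.8°, 81.3%, 37.8%)


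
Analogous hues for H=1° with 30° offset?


Base hue: 1°
Left analog: (1 - 30) mod 360 = 331°
Right analog: (1 + 30) mod 360 = 31°
Analogous hues = 331° and 31°


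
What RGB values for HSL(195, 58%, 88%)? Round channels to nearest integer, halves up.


H=195°, S=0.58, L=0.88
C = (1-|2L-1|)×S = (1-|0.76|)×0.58 = 0.1392
H' = H/60 = 195/60 ≈ 3.2500; X = C×(1-|H' mod 2 - 1|) = 0.1044
m = L - C/2 = 0.88 - 0.0696 = 0.8104
Sector ⌊H'⌋ = 3 → (R',G',B') = (0.0, 0.1044, 0.1392)
RGB = ((R'+m)×255, (G'+m)×255, (B'+m)×255) = (206.652, 233.274, 242.148)
Round half up → RGB(207, 233, 242)


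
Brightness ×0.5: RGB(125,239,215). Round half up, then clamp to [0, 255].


Multiply each channel by 0.5, round half up, clamp to [0, 255]
R: 125×0.5 = 62.5 → round → 63
G: 239×0.5 = 119.5 → round → 120
B: 215×0.5 = 107.5 → round → 108
= RGB(63, 120, 108)


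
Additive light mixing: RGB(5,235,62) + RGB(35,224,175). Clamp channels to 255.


Additive: each channel = min(255, C₁+C₂)
R: 5+35 = 40 → 40
G: 235+224 = 459 → 255
B: 62+175 = 237 → 237
= RGB(40, 255, 237)


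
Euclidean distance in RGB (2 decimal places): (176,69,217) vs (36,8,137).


d = √[(R₁-R₂)² + (G₁-G₂)² + (B₁-B₂)²]
d = √[(176-36)² + (69-8)² + (217-137)²]
d = √[19600 + 3721 + 6400]
d = √29721
d ≈ 172.40


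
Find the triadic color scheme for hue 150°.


Triadic: equally spaced at 120° intervals
H1 = 150°
H2 = (150 + 120) mod 360 = 270°
H3 = (150 + 240) mod 360 = 30°
Triadic = 150°, 270°, 30°


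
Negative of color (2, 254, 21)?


Invert: (255-R, 255-G, 255-B)
R: 255-2 = 253
G: 255-254 = 1
B: 255-21 = 234
= RGB(253, 1, 234)


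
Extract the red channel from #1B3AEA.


Color: #1B3AEA
R = 1B = 27
G = 3A = 58
B = EA = 234
Red = 27


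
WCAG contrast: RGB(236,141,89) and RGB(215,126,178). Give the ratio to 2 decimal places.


Linearize each sRGB channel c=v/255: c/12.92 if c ≤ 0.04045 else ((c+0.055)/1.055)^2.4
L = 0.2126×R_lin + 0.7152×G_lin + 0.0722×B_lin
Color 1 (236,141,89):
  R=236: 236/255≈0.9255 > 0.04045 → ((0.9255+0.055)/1.055)^2.4 ≈ 0.83880
  G=141: 141/255≈0.5529 > 0.04045 → ((0.5529+0.055)/1.055)^2.4 ≈ 0.26636
  B=89: 89/255≈0.3490 > 0.04045 → ((0.3490+0.055)/1.055)^2.4 ≈ 0.09990
  L1 = 0.2126×0.83880 + 0.7152×0.26636 + 0.0722×0.09990 ≈ 0.37604
Color 2 (215,126,178):
  R=215: 215/255≈0.8431 > 0.04045 → ((0.8431+0.055)/1.055)^2.4 ≈ 0.67954
  G=126: 126/255≈0.4941 > 0.04045 → ((0.4941+0.055)/1.055)^2.4 ≈ 0.20864
  B=178: 178/255≈0.6980 > 0.04045 → ((0.6980+0.055)/1.055)^2.4 ≈ 0.44520
  L2 = 0.2126×0.67954 + 0.7152×0.20864 + 0.0722×0.44520 ≈ 0.32583
Lighter = 0.37604, Darker = 0.32583
Ratio = (L_lighter + 0.05) / (L_darker + 0.05)
Ratio = (0.37604 + 0.05) / (0.32583 + 0.05) = 0.42604 / 0.37583 ≈ 1.1336
Ratio ≈ 1.13:1


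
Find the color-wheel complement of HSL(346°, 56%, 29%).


Complement = opposite side of color wheel = hue + 180°
H' = (346 + 180) mod 360 = 166°
S and L unchanged.
= HSL(166°, 56%, 29%)


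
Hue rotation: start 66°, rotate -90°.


New hue = (H + rotation) mod 360
New hue = (66 -90) mod 360
= -24 mod 360
= 336°


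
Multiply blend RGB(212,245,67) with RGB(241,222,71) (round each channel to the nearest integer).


Multiply: C = A×B/255, rounded to nearest integer
R: 212×241/255 = 51092/255 ≈ 200.361 → 200
G: 245×222/255 = 54390/255 ≈ 213.294 → 213
B: 67×71/255 = 4757/255 ≈ 18.655 → 19
= RGB(200, 213, 19)


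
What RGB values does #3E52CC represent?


3E → 62 (R)
52 → 82 (G)
CC → 204 (B)
= RGB(62, 82, 204)


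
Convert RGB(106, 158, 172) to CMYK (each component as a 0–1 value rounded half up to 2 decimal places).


R'=106/255≈0.4157, G'=158/255≈0.6196, B'=172/255≈0.6745
K = 1 - max(R',G',B') = 1 - 172/255 = 83/255 = 0.32549… → 0.33
(1-R'-K)/(1-K) simplifies to (max-R)/max with max = 172:
C = (172-106)/172 = 66/172 = 0.38372… → 0.38
M = (172-158)/172 = 14/172 = 0.08139… → 0.08
Y = (172-172)/172 = 0/172 = 0 → 0.00
= CMYK(0.38, 0.08, 0.00, 0.33)


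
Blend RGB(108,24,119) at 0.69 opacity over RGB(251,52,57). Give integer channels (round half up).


C = α×F + (1-α)×B, with 1-α = 0.31
R: 0.69×108 + 0.31×251 = 74.52 + 77.81 = 152.33 → 152
G: 0.69×24 + 0.31×52 = 16.56 + 16.12 = 32.68 → 33
B: 0.69×119 + 0.31×57 = 82.11 + 17.67 = 99.78 → 100
= RGB(152, 33, 100)


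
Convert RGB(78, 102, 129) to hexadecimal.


R = 78 → 4E (hex)
G = 102 → 66 (hex)
B = 129 → 81 (hex)
Hex = #4E6681


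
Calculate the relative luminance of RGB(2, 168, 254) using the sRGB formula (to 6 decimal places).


Linearize each channel (sRGB transfer function): c = v/255; c_lin = c/12.92 if c ≤ 0.04045, else ((c+0.055)/1.055)^2.4
  R: 2/255 ≈ 0.007843 ≤ 0.04045 → 0.007843/12.92 ≈ 0.000607
  G: 168/255 ≈ 0.658824 > 0.04045 → ((0.658824+0.055)/1.055)^2.4 ≈ 0.391572
  B: 254/255 ≈ 0.996078 > 0.04045 → ((0.996078+0.055)/1.055)^2.4 ≈ 0.991102
R_lin = 0.000607, G_lin = 0.391572, B_lin = 0.991102
L = 0.2126×R + 0.7152×G + 0.0722×B
L = 0.2126×0.000607 + 0.7152×0.391572 + 0.0722×0.991102
L ≈ 0.351739


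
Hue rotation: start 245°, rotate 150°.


New hue = (H + rotation) mod 360
New hue = (245 + 150) mod 360
= 395 mod 360
= 35°


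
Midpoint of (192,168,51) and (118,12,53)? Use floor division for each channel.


Midpoint: each channel = ⌊(C₁+C₂)/2⌋
R: ⌊(192+118)/2⌋ = 155
G: ⌊(168+12)/2⌋ = 90
B: ⌊(51+53)/2⌋ = 52
= RGB(155, 90, 52)


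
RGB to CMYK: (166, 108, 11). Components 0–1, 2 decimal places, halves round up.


R'=166/255≈0.6510, G'=108/255≈0.4235, B'=11/255≈0.0431
K = 1 - max(R',G',B') = 1 - 166/255 = 89/255 = 0.34901… → 0.35
(1-R'-K)/(1-K) simplifies to (max-R)/max with max = 166:
C = (166-166)/166 = 0/166 = 0 → 0.00
M = (166-108)/166 = 58/166 = 0.34939… → 0.35
Y = (166-11)/166 = 155/166 = 0.93373… → 0.93
= CMYK(0.00, 0.35, 0.93, 0.35)


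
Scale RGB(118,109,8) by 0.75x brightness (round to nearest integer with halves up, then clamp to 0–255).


Multiply each channel by 0.75, round half up, clamp to [0, 255]
R: 118×0.75 = 88.5 → round → 89
G: 109×0.75 = 81.75 → round → 82
B: 8×0.75 = 6
= RGB(89, 82, 6)


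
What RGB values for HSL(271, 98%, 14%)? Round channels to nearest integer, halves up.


H=271°, S=0.98, L=0.14
C = (1-|2L-1|)×S = (1-|-0.72|)×0.98 = 0.2744
H' = H/60 = 271/60 ≈ 4.5167; X = C×(1-|H' mod 2 - 1|) ≈ 0.1418
m = L - C/2 = 0.14 - 0.1372 = 0.0028
Sector ⌊H'⌋ = 4 → (R',G',B') = (≈0.1418, 0.0, 0.2744)
RGB = ((R'+m)×255, (G'+m)×255, (B'+m)×255) = (36.8662, 0.714, 70.686)
Round half up → RGB(37, 1, 71)


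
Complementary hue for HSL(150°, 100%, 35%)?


Complement = opposite side of color wheel = hue + 180°
H' = (150 + 180) mod 360 = 330°
S and L unchanged.
= HSL(330°, 100%, 35%)


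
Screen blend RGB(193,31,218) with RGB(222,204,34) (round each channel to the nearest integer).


Screen: C = 255 - (255-A)×(255-B)/255, rounded to nearest integer
R: 255 - (255-193)×(255-222)/255 = 255 - 2046/255 ≈ 255 - 8.024 = 246.976 → 247
G: 255 - (255-31)×(255-204)/255 = 255 - 11424/255 ≈ 255 - 44.800 = 210.200 → 210
B: 255 - (255-218)×(255-34)/255 = 255 - 8177/255 ≈ 255 - 32.067 = 222.933 → 223
= RGB(247, 210, 223)


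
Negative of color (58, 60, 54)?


Invert: (255-R, 255-G, 255-B)
R: 255-58 = 197
G: 255-60 = 195
B: 255-54 = 201
= RGB(197, 195, 201)


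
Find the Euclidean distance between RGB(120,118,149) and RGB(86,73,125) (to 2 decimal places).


d = √[(R₁-R₂)² + (G₁-G₂)² + (B₁-B₂)²]
d = √[(120-86)² + (118-73)² + (149-125)²]
d = √[1156 + 2025 + 576]
d = √3757
d ≈ 61.29


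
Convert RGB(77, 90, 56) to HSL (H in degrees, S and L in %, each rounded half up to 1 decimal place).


Normalize: R'=77/255≈0.3020, G'=90/255≈0.3529, B'=56/255≈0.2196
Max=90/255, Min=56/255, Δ=Max-Min=34/255
L = (Max+Min)/2 = (90+56)/510 = 146/510 = 0.28627… → L = 28.6%
L ≤ 0.5 → S = Δ/(Max+Min) = 34/(90+56) = 34/146 = 0.23287… → S = 23.3%
(the 1/255 factors cancel in S and H, so raw channel differences can be used)
Max is G' → H = 60 × ((B-R)/Δ + 2) = 60 × ((56-77)/34 + 2)
  -21/34 + 2 = -0.6176… + 2 = 1.3823…
  H = 60 × 1.3823… = 82.941…° → H = 82.9°
= HSL(82.9°, 23.3%, 28.6%)


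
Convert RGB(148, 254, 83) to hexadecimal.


R = 148 → 94 (hex)
G = 254 → FE (hex)
B = 83 → 53 (hex)
Hex = #94FE53


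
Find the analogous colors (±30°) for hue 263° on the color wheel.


Base hue: 263°
Left analog: (263 - 30) mod 360 = 233°
Right analog: (263 + 30) mod 360 = 293°
Analogous hues = 233° and 293°


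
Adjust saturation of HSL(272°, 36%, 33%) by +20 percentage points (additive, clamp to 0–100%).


Original S = 36%
Adjustment = +20 percentage points
New S = 36 + (20) = 56
Clamp to [0, 100] → 56
= HSL(272°, 56%, 33%)


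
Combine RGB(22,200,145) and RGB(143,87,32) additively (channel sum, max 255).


Additive: each channel = min(255, C₁+C₂)
R: 22+143 = 165 → 165
G: 200+87 = 287 → 255
B: 145+32 = 177 → 177
= RGB(165, 255, 177)


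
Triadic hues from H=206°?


Triadic: equally spaced at 120° intervals
H1 = 206°
H2 = (206 + 120) mod 360 = 326°
H3 = (206 + 240) mod 360 = 86°
Triadic = 206°, 326°, 86°


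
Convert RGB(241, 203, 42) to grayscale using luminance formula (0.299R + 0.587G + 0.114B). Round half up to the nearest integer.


Gray = 0.299×R + 0.587×G + 0.114×B
Gray = 0.299×241 + 0.587×203 + 0.114×42
Gray = 72.059 + 119.161 + 4.788
Gray = 196.008 → round half up → 196
Gray = 196


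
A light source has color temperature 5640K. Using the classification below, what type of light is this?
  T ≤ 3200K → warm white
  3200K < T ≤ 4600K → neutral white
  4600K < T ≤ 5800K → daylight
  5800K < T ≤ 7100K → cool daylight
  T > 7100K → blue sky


Temperature: 5640K
4600K < 5640K ≤ 5800K → daylight
Classification: daylight


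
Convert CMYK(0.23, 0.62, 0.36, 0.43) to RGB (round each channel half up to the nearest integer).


R = 255 × (1-C) × (1-K) = 255 × 0.77 × 0.57 = 111.9195 → 112
G = 255 × (1-M) × (1-K) = 255 × 0.38 × 0.57 = 55.233 → 55
B = 255 × (1-Y) × (1-K) = 255 × 0.64 × 0.57 = 93.024 → 93
= RGB(112, 55, 93)


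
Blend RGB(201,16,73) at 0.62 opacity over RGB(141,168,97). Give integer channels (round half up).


C = α×F + (1-α)×B, with 1-α = 0.38
R: 0.62×201 + 0.38×141 = 124.62 + 53.58 = 178.20 → 178
G: 0.62×16 + 0.38×168 = 9.92 + 63.84 = 73.76 → 74
B: 0.62×73 + 0.38×97 = 45.26 + 36.86 = 82.12 → 82
= RGB(178, 74, 82)


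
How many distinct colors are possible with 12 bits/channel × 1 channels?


Total bits = 12 bits/channel × 1 channels = 12 bits
Distinct colors = 2^12
= 4,096 colors


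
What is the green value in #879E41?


Color: #879E41
R = 87 = 135
G = 9E = 158
B = 41 = 65
Green = 158


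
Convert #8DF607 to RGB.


8D → 141 (R)
F6 → 246 (G)
07 → 7 (B)
= RGB(141, 246, 7)


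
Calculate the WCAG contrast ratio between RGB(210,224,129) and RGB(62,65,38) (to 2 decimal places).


Linearize each sRGB channel c=v/255: c/12.92 if c ≤ 0.04045 else ((c+0.055)/1.055)^2.4
L = 0.2126×R_lin + 0.7152×G_lin + 0.0722×B_lin
Color 1 (210,224,129):
  R=210: 210/255≈0.8235 > 0.04045 → ((0.8235+0.055)/1.055)^2.4 ≈ 0.64448
  G=224: 224/255≈0.8784 > 0.04045 → ((0.8784+0.055)/1.055)^2.4 ≈ 0.74540
  B=129: 129/255≈0.5059 > 0.04045 → ((0.5059+0.055)/1.055)^2.4 ≈ 0.21953
  L1 = 0.2126×0.64448 + 0.7152×0.74540 + 0.0722×0.21953 ≈ 0.68598
Color 2 (62,65,38):
  R=62: 62/255≈0.2431 > 0.04045 → ((0.2431+0.055)/1.055)^2.4 ≈ 0.04817
  G=65: 65/255≈0.2549 > 0.04045 → ((0.2549+0.055)/1.055)^2.4 ≈ 0.05286
  B=38: 38/255≈0.1490 > 0.04045 → ((0.1490+0.055)/1.055)^2.4 ≈ 0.01938
  L2 = 0.2126×0.04817 + 0.7152×0.05286 + 0.0722×0.01938 ≈ 0.04945
Lighter = 0.68598, Darker = 0.04945
Ratio = (L_lighter + 0.05) / (L_darker + 0.05)
Ratio = (0.68598 + 0.05) / (0.04945 + 0.05) = 0.73598 / 0.09945 ≈ 7.4007
Ratio ≈ 7.40:1


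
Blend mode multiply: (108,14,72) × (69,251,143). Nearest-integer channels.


Multiply: C = A×B/255, rounded to nearest integer
R: 108×69/255 = 7452/255 ≈ 29.224 → 29
G: 14×251/255 = 3514/255 ≈ 13.780 → 14
B: 72×143/255 = 10296/255 ≈ 40.376 → 40
= RGB(29, 14, 40)


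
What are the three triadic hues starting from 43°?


Triadic: equally spaced at 120° intervals
H1 = 43°
H2 = (43 + 120) mod 360 = 163°
H3 = (43 + 240) mod 360 = 283°
Triadic = 43°, 163°, 283°


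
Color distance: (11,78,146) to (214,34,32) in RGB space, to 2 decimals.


d = √[(R₁-R₂)² + (G₁-G₂)² + (B₁-B₂)²]
d = √[(11-214)² + (78-34)² + (146-32)²]
d = √[41209 + 1936 + 12996]
d = √56141
d ≈ 236.94


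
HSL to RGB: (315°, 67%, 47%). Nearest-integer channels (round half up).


H=315°, S=0.67, L=0.47
C = (1-|2L-1|)×S = (1-|-0.06|)×0.67 = 0.6298
H' = H/60 = 315/60 ≈ 5.2500; X = C×(1-|H' mod 2 - 1|) = 0.47235
m = L - C/2 = 0.47 - 0.3149 = 0.1551
Sector ⌊H'⌋ = 5 → (R',G',B') = (0.6298, 0.0, 0.47235)
RGB = ((R'+m)×255, (G'+m)×255, (B'+m)×255) = (200.1495, 39.5505, 159.99975)
Round half up → RGB(200, 40, 160)


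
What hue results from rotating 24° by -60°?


New hue = (H + rotation) mod 360
New hue = (24 -60) mod 360
= -36 mod 360
= 324°


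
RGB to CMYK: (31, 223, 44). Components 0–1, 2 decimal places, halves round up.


R'=31/255≈0.1216, G'=223/255≈0.8745, B'=44/255≈0.1725
K = 1 - max(R',G',B') = 1 - 223/255 = 32/255 = 0.12549… → 0.13
(1-R'-K)/(1-K) simplifies to (max-R)/max with max = 223:
C = (223-31)/223 = 192/223 = 0.86098… → 0.86
M = (223-223)/223 = 0/223 = 0 → 0.00
Y = (223-44)/223 = 179/223 = 0.80269… → 0.80
= CMYK(0.86, 0.00, 0.80, 0.13)


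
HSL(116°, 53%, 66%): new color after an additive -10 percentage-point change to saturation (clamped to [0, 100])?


Original S = 53%
Adjustment = -10 percentage points
New S = 53 + (-10) = 43
Clamp to [0, 100] → 43
= HSL(116°, 43%, 66%)


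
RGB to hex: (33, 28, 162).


R = 33 → 21 (hex)
G = 28 → 1C (hex)
B = 162 → A2 (hex)
Hex = #211CA2


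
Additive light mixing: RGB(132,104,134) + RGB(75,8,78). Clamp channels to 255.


Additive: each channel = min(255, C₁+C₂)
R: 132+75 = 207 → 207
G: 104+8 = 112 → 112
B: 134+78 = 212 → 212
= RGB(207, 112, 212)


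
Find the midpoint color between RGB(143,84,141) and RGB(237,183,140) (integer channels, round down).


Midpoint: each channel = ⌊(C₁+C₂)/2⌋
R: ⌊(143+237)/2⌋ = 190
G: ⌊(84+183)/2⌋ = 133
B: ⌊(141+140)/2⌋ = 140
= RGB(190, 133, 140)


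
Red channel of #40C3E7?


Color: #40C3E7
R = 40 = 64
G = C3 = 195
B = E7 = 231
Red = 64


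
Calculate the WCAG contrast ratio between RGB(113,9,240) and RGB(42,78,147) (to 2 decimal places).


Linearize each sRGB channel c=v/255: c/12.92 if c ≤ 0.04045 else ((c+0.055)/1.055)^2.4
L = 0.2126×R_lin + 0.7152×G_lin + 0.0722×B_lin
Color 1 (113,9,240):
  R=113: 113/255≈0.4431 > 0.04045 → ((0.4431+0.055)/1.055)^2.4 ≈ 0.16513
  G=9: 9/255≈0.0353 ≤ 0.04045 → 0.0353/12.92 ≈ 0.00273
  B=240: 240/255≈0.9412 > 0.04045 → ((0.9412+0.055)/1.055)^2.4 ≈ 0.87137
  L1 = 0.2126×0.16513 + 0.7152×0.00273 + 0.0722×0.87137 ≈ 0.09997
Color 2 (42,78,147):
  R=42: 42/255≈0.1647 > 0.04045 → ((0.1647+0.055)/1.055)^2.4 ≈ 0.02315
  G=78: 78/255≈0.3059 > 0.04045 → ((0.3059+0.055)/1.055)^2.4 ≈ 0.07619
  B=147: 147/255≈0.5765 > 0.04045 → ((0.5765+0.055)/1.055)^2.4 ≈ 0.29177
  L2 = 0.2126×0.02315 + 0.7152×0.07619 + 0.0722×0.29177 ≈ 0.08048
Lighter = 0.09997, Darker = 0.08048
Ratio = (L_lighter + 0.05) / (L_darker + 0.05)
Ratio = (0.09997 + 0.05) / (0.08048 + 0.05) = 0.14997 / 0.13048 ≈ 1.1494
Ratio ≈ 1.15:1


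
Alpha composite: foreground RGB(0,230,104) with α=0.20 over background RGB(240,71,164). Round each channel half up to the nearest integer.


C = α×F + (1-α)×B, with 1-α = 0.80
R: 0.20×0 + 0.80×240 = 0.00 + 192.00 = 192.00 → 192
G: 0.20×230 + 0.80×71 = 46.00 + 56.80 = 102.80 → 103
B: 0.20×104 + 0.80×164 = 20.80 + 131.20 = 152.00 → 152
= RGB(192, 103, 152)


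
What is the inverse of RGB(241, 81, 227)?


Invert: (255-R, 255-G, 255-B)
R: 255-241 = 14
G: 255-81 = 174
B: 255-227 = 28
= RGB(14, 174, 28)


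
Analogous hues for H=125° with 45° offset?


Base hue: 125°
Left analog: (125 - 45) mod 360 = 80°
Right analog: (125 + 45) mod 360 = 170°
Analogous hues = 80° and 170°


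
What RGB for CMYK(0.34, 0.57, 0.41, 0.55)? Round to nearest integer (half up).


R = 255 × (1-C) × (1-K) = 255 × 0.66 × 0.45 = 75.735 → 76
G = 255 × (1-M) × (1-K) = 255 × 0.43 × 0.45 = 49.3425 → 49
B = 255 × (1-Y) × (1-K) = 255 × 0.59 × 0.45 = 67.7025 → 68
= RGB(76, 49, 68)


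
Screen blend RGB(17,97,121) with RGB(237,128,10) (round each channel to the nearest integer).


Screen: C = 255 - (255-A)×(255-B)/255, rounded to nearest integer
R: 255 - (255-17)×(255-237)/255 = 255 - 4284/255 ≈ 255 - 16.800 = 238.200 → 238
G: 255 - (255-97)×(255-128)/255 = 255 - 20066/255 ≈ 255 - 78.690 = 176.310 → 176
B: 255 - (255-121)×(255-10)/255 = 255 - 32830/255 ≈ 255 - 128.745 = 126.255 → 126
= RGB(238, 176, 126)


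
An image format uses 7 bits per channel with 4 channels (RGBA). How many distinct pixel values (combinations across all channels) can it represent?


Total bits = 7 bits/channel × 4 channels = 28 bits
Distinct pixel values = 2^28
= 268,435,456 pixel values


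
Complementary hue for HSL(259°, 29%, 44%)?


Complement = opposite side of color wheel = hue + 180°
H' = (259 + 180) mod 360 = 79°
S and L unchanged.
= HSL(79°, 29%, 44%)


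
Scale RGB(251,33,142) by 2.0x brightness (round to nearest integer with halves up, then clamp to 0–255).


Multiply each channel by 2.0, round half up, clamp to [0, 255]
R: 251×2.0 = 502 → clamp → 255
G: 33×2.0 = 66
B: 142×2.0 = 284 → clamp → 255
= RGB(255, 66, 255)


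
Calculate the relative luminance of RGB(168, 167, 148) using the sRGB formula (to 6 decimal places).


Linearize each channel (sRGB transfer function): c = v/255; c_lin = c/12.92 if c ≤ 0.04045, else ((c+0.055)/1.055)^2.4
  R: 168/255 ≈ 0.658824 > 0.04045 → ((0.658824+0.055)/1.055)^2.4 ≈ 0.391572
  G: 167/255 ≈ 0.654902 > 0.04045 → ((0.654902+0.055)/1.055)^2.4 ≈ 0.386429
  B: 148/255 ≈ 0.580392 > 0.04045 → ((0.580392+0.055)/1.055)^2.4 ≈ 0.296138
R_lin = 0.391572, G_lin = 0.386429, B_lin = 0.296138
L = 0.2126×R + 0.7152×G + 0.0722×B
L = 0.2126×0.391572 + 0.7152×0.386429 + 0.0722×0.296138
L ≈ 0.381004


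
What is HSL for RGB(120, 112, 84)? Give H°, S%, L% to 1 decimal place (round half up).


Normalize: R'=120/255≈0.4706, G'=112/255≈0.4392, B'=84/255≈0.3294
Max=120/255, Min=84/255, Δ=Max-Min=36/255
L = (Max+Min)/2 = (120+84)/510 = 204/510 = 0.4 → L = 40.0%
L ≤ 0.5 → S = Δ/(Max+Min) = 36/(120+84) = 36/204 = 0.17647… → S = 17.6%
(the 1/255 factors cancel in S and H, so raw channel differences can be used)
Max is R' → H = 60 × (((G-B)/Δ) mod 6) = 60 × (((112-84)/36) mod 6)
  28/36 = 0.7777…
  H = 60 × 0.7777… = 46.666…° → H = 46.7°
= HSL(46.7°, 17.6%, 40.0%)


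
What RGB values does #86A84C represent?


86 → 134 (R)
A8 → 168 (G)
4C → 76 (B)
= RGB(134, 168, 76)


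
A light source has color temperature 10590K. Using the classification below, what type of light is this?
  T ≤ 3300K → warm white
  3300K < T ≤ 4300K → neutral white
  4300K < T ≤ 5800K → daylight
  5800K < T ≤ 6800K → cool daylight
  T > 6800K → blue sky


Temperature: 10590K
10590K > 6800K → blue sky
Classification: blue sky


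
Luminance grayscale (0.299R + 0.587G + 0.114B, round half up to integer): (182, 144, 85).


Gray = 0.299×R + 0.587×G + 0.114×B
Gray = 0.299×182 + 0.587×144 + 0.114×85
Gray = 54.418 + 84.528 + 9.690
Gray = 148.636 → round half up → 149
Gray = 149


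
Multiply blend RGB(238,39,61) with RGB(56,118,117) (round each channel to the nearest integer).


Multiply: C = A×B/255, rounded to nearest integer
R: 238×56/255 = 13328/255 ≈ 52.267 → 52
G: 39×118/255 = 4602/255 ≈ 18.047 → 18
B: 61×117/255 = 7137/255 ≈ 27.988 → 28
= RGB(52, 18, 28)


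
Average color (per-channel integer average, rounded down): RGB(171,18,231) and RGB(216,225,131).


Midpoint: each channel = ⌊(C₁+C₂)/2⌋
R: ⌊(171+216)/2⌋ = 193
G: ⌊(18+225)/2⌋ = 121
B: ⌊(231+131)/2⌋ = 181
= RGB(193, 121, 181)


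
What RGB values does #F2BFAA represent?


F2 → 242 (R)
BF → 191 (G)
AA → 170 (B)
= RGB(242, 191, 170)


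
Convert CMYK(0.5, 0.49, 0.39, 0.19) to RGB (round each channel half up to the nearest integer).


R = 255 × (1-C) × (1-K) = 255 × 0.50 × 0.81 = 103.275 → 103
G = 255 × (1-M) × (1-K) = 255 × 0.51 × 0.81 = 105.3405 → 105
B = 255 × (1-Y) × (1-K) = 255 × 0.61 × 0.81 = 125.9955 → 126
= RGB(103, 105, 126)


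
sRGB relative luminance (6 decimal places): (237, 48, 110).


Linearize each channel (sRGB transfer function): c = v/255; c_lin = c/12.92 if c ≤ 0.04045, else ((c+0.055)/1.055)^2.4
  R: 237/255 ≈ 0.929412 > 0.04045 → ((0.929412+0.055)/1.055)^2.4 ≈ 0.846873
  G: 48/255 ≈ 0.188235 > 0.04045 → ((0.188235+0.055)/1.055)^2.4 ≈ 0.029557
  B: 110/255 ≈ 0.431373 > 0.04045 → ((0.431373+0.055)/1.055)^2.4 ≈ 0.155926
R_lin = 0.846873, G_lin = 0.029557, B_lin = 0.155926
L = 0.2126×R + 0.7152×G + 0.0722×B
L = 0.2126×0.846873 + 0.7152×0.029557 + 0.0722×0.155926
L ≈ 0.212442


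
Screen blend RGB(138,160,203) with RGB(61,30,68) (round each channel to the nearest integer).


Screen: C = 255 - (255-A)×(255-B)/255, rounded to nearest integer
R: 255 - (255-138)×(255-61)/255 = 255 - 22698/255 ≈ 255 - 89.012 = 165.988 → 166
G: 255 - (255-160)×(255-30)/255 = 255 - 21375/255 ≈ 255 - 83.824 = 171.176 → 171
B: 255 - (255-203)×(255-68)/255 = 255 - 9724/255 ≈ 255 - 38.133 = 216.867 → 217
= RGB(166, 171, 217)


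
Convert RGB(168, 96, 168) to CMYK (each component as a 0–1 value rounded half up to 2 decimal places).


R'=168/255≈0.6588, G'=96/255≈0.3765, B'=168/255≈0.6588
K = 1 - max(R',G',B') = 1 - 168/255 = 87/255 = 0.34117… → 0.34
(1-R'-K)/(1-K) simplifies to (max-R)/max with max = 168:
C = (168-168)/168 = 0/168 = 0 → 0.00
M = (168-96)/168 = 72/168 = 0.42857… → 0.43
Y = (168-168)/168 = 0/168 = 0 → 0.00
= CMYK(0.00, 0.43, 0.00, 0.34)


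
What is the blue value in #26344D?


Color: #26344D
R = 26 = 38
G = 34 = 52
B = 4D = 77
Blue = 77
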